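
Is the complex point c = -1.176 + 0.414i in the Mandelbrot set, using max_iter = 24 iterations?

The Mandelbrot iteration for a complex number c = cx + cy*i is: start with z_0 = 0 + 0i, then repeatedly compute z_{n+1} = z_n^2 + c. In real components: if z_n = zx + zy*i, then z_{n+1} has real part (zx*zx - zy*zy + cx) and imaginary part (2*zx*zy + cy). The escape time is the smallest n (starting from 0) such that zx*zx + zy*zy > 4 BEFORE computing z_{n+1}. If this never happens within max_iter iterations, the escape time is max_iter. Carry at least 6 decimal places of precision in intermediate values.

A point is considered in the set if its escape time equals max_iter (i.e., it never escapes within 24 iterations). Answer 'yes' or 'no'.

Answer: no

Derivation:
z_0 = 0 + 0i, c = -1.1760 + 0.4140i
Iter 1: z = -1.1760 + 0.4140i, |z|^2 = 1.5544
Iter 2: z = 0.0356 + -0.5597i, |z|^2 = 0.3146
Iter 3: z = -1.4880 + 0.3742i, |z|^2 = 2.3542
Iter 4: z = 0.8982 + -0.6996i, |z|^2 = 1.2962
Iter 5: z = -0.8586 + -0.8427i, |z|^2 = 1.4473
Iter 6: z = -1.1490 + 1.8610i, |z|^2 = 4.7838
Escaped at iteration 6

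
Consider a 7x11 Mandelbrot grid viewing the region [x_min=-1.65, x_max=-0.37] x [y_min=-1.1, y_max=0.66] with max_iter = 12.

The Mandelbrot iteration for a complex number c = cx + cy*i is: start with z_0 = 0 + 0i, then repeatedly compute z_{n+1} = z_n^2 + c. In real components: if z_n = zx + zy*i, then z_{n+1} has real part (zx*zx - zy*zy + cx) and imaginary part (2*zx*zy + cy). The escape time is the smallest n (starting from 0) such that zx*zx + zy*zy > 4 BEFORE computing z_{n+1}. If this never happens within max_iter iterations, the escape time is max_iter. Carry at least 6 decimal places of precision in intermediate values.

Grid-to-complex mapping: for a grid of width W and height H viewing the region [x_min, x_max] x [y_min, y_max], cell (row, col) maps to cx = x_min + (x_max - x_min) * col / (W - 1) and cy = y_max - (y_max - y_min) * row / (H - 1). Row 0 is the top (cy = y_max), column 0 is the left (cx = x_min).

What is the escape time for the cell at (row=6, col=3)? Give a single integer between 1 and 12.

z_0 = 0 + 0i, c = -1.0100 + -0.3960i
Iter 1: z = -1.0100 + -0.3960i, |z|^2 = 1.1769
Iter 2: z = -0.1467 + 0.4039i, |z|^2 = 0.1847
Iter 3: z = -1.1516 + -0.5145i, |z|^2 = 1.5910
Iter 4: z = 0.0515 + 0.7891i, |z|^2 = 0.6253
Iter 5: z = -1.6300 + -0.3147i, |z|^2 = 2.7559
Iter 6: z = 1.5478 + 0.6300i, |z|^2 = 2.7926
Iter 7: z = 0.9889 + 1.5541i, |z|^2 = 3.3932
Iter 8: z = -2.4474 + 2.6777i, |z|^2 = 13.1596
Escaped at iteration 8

Answer: 8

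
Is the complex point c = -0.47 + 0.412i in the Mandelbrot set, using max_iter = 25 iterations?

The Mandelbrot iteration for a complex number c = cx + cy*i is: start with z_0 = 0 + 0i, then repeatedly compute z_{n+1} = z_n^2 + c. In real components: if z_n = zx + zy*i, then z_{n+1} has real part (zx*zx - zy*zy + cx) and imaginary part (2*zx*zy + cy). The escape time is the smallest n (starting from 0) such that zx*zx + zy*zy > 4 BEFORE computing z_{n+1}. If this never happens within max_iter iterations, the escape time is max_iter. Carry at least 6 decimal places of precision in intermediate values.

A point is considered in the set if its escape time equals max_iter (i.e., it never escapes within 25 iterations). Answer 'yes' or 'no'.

Answer: yes

Derivation:
z_0 = 0 + 0i, c = -0.4700 + 0.4120i
Iter 1: z = -0.4700 + 0.4120i, |z|^2 = 0.3906
Iter 2: z = -0.4188 + 0.0247i, |z|^2 = 0.1760
Iter 3: z = -0.2952 + 0.3913i, |z|^2 = 0.2402
Iter 4: z = -0.5360 + 0.1810i, |z|^2 = 0.3200
Iter 5: z = -0.2155 + 0.2180i, |z|^2 = 0.0940
Iter 6: z = -0.4711 + 0.3181i, |z|^2 = 0.3231
Iter 7: z = -0.3492 + 0.1123i, |z|^2 = 0.1346
Iter 8: z = -0.3606 + 0.3335i, |z|^2 = 0.2413
Iter 9: z = -0.4512 + 0.1714i, |z|^2 = 0.2329
Iter 10: z = -0.2958 + 0.2573i, |z|^2 = 0.1537
Iter 11: z = -0.4487 + 0.2598i, |z|^2 = 0.2688
Iter 12: z = -0.3361 + 0.1789i, |z|^2 = 0.1450
Iter 13: z = -0.3890 + 0.2917i, |z|^2 = 0.2364
Iter 14: z = -0.4038 + 0.1850i, |z|^2 = 0.1973
Iter 15: z = -0.3412 + 0.2626i, |z|^2 = 0.1854
Iter 16: z = -0.4225 + 0.2328i, |z|^2 = 0.2327
Iter 17: z = -0.3457 + 0.2153i, |z|^2 = 0.1658
Iter 18: z = -0.3968 + 0.2632i, |z|^2 = 0.2268
Iter 19: z = -0.3818 + 0.2031i, |z|^2 = 0.1870
Iter 20: z = -0.3655 + 0.2569i, |z|^2 = 0.1996
Iter 21: z = -0.4024 + 0.2242i, |z|^2 = 0.2122
Iter 22: z = -0.3583 + 0.2316i, |z|^2 = 0.1820
Iter 23: z = -0.3952 + 0.2461i, |z|^2 = 0.2167
Iter 24: z = -0.3743 + 0.2175i, |z|^2 = 0.1874
Did not escape in 25 iterations → in set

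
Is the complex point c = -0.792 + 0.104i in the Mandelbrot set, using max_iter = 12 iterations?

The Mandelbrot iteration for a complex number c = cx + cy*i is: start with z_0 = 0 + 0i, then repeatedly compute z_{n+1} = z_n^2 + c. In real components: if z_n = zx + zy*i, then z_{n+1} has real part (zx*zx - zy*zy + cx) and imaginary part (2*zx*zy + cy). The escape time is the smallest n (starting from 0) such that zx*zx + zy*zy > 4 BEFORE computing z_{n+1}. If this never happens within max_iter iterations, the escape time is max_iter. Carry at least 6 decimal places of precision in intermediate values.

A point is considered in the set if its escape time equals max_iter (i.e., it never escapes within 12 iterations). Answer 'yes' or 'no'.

Answer: yes

Derivation:
z_0 = 0 + 0i, c = -0.7920 + 0.1040i
Iter 1: z = -0.7920 + 0.1040i, |z|^2 = 0.6381
Iter 2: z = -0.1756 + -0.0607i, |z|^2 = 0.0345
Iter 3: z = -0.7649 + 0.1253i, |z|^2 = 0.6007
Iter 4: z = -0.2227 + -0.0877i, |z|^2 = 0.0573
Iter 5: z = -0.7501 + 0.1431i, |z|^2 = 0.5831
Iter 6: z = -0.2498 + -0.1106i, |z|^2 = 0.0746
Iter 7: z = -0.7418 + 0.1593i, |z|^2 = 0.5757
Iter 8: z = -0.2670 + -0.1323i, |z|^2 = 0.0888
Iter 9: z = -0.7382 + 0.1747i, |z|^2 = 0.5754
Iter 10: z = -0.2776 + -0.1539i, |z|^2 = 0.1007
Iter 11: z = -0.7386 + 0.1894i, |z|^2 = 0.5814
Did not escape in 12 iterations → in set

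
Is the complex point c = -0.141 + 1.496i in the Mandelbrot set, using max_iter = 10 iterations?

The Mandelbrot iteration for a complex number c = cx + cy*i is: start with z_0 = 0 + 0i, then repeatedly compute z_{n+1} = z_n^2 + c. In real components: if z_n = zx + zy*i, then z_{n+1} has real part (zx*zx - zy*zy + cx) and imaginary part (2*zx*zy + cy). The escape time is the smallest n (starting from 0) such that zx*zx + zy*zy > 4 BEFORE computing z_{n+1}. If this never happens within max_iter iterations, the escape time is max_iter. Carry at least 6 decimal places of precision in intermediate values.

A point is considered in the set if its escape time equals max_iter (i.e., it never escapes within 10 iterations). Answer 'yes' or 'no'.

z_0 = 0 + 0i, c = -0.1410 + 1.4960i
Iter 1: z = -0.1410 + 1.4960i, |z|^2 = 2.2579
Iter 2: z = -2.3591 + 1.0741i, |z|^2 = 6.7193
Escaped at iteration 2

Answer: no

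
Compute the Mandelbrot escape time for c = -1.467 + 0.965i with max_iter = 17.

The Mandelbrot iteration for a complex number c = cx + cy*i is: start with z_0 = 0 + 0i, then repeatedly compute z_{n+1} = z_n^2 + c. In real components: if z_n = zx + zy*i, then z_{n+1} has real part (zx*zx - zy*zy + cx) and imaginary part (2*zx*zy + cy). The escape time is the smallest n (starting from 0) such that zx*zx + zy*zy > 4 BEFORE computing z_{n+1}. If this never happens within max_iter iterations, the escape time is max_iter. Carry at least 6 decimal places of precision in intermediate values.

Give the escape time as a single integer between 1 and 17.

z_0 = 0 + 0i, c = -1.4670 + 0.9650i
Iter 1: z = -1.4670 + 0.9650i, |z|^2 = 3.0833
Iter 2: z = -0.2461 + -1.8663i, |z|^2 = 3.5437
Iter 3: z = -4.8895 + 1.8837i, |z|^2 = 27.4560
Escaped at iteration 3

Answer: 3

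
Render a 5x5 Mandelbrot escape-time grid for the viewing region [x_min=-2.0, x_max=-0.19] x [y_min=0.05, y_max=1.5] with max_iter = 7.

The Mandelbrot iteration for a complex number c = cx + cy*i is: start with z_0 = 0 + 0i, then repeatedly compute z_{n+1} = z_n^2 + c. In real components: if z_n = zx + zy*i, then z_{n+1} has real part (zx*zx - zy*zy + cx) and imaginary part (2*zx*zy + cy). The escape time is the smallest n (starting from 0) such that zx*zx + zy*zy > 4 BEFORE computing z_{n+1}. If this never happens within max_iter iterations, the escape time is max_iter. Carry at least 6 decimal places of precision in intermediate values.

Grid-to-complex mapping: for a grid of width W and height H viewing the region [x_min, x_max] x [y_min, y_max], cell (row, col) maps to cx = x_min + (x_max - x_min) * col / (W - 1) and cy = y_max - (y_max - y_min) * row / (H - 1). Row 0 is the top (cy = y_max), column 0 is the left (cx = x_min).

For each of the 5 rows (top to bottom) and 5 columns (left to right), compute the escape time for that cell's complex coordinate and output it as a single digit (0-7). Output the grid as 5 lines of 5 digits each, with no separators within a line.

(row=0, col=0): c = -2.0000 + 1.5000i → escape time 1
(row=0, col=1): c = -1.5475 + 1.5000i → escape time 1
(row=0, col=2): c = -1.0950 + 1.5000i → escape time 2
(row=0, col=3): c = -0.6425 + 1.5000i → escape time 2
(row=0, col=4): c = -0.1900 + 1.5000i → escape time 2
(row=1, col=0): c = -2.0000 + 1.1375i → escape time 1
(row=1, col=1): c = -1.5475 + 1.1375i → escape time 2
(row=1, col=2): c = -1.0950 + 1.1375i → escape time 3
(row=1, col=3): c = -0.6425 + 1.1375i → escape time 3
(row=1, col=4): c = -0.1900 + 1.1375i → escape time 5
(row=2, col=0): c = -2.0000 + 0.7750i → escape time 1
(row=2, col=1): c = -1.5475 + 0.7750i → escape time 3
(row=2, col=2): c = -1.0950 + 0.7750i → escape time 3
(row=2, col=3): c = -0.6425 + 0.7750i → escape time 4
(row=2, col=4): c = -0.1900 + 0.7750i → escape time 7
(row=3, col=0): c = -2.0000 + 0.4125i → escape time 1
(row=3, col=1): c = -1.5475 + 0.4125i → escape time 4
(row=3, col=2): c = -1.0950 + 0.4125i → escape time 6
(row=3, col=3): c = -0.6425 + 0.4125i → escape time 7
(row=3, col=4): c = -0.1900 + 0.4125i → escape time 7
(row=4, col=0): c = -2.0000 + 0.0500i → escape time 1
(row=4, col=1): c = -1.5475 + 0.0500i → escape time 7
(row=4, col=2): c = -1.0950 + 0.0500i → escape time 7
(row=4, col=3): c = -0.6425 + 0.0500i → escape time 7
(row=4, col=4): c = -0.1900 + 0.0500i → escape time 7

Answer: 11222
12335
13347
14677
17777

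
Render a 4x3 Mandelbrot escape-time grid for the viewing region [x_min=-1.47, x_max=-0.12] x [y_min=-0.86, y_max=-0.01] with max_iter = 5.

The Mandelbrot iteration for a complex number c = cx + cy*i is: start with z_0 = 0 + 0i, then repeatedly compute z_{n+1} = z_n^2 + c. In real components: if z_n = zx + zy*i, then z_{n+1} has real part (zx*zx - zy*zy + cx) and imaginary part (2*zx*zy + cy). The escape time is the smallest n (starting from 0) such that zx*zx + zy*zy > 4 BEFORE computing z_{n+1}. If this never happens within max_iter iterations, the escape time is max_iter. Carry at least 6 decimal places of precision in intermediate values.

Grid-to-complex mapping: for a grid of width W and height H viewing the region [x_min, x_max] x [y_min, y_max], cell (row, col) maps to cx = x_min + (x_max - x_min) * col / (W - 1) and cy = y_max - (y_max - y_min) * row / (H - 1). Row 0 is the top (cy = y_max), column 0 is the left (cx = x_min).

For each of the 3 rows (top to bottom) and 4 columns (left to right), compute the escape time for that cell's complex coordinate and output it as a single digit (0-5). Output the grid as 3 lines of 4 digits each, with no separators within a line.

Answer: 5555
4555
3345

Derivation:
(row=0, col=0): c = -1.4700 + -0.0100i → escape time 5
(row=0, col=1): c = -1.0200 + -0.0100i → escape time 5
(row=0, col=2): c = -0.5700 + -0.0100i → escape time 5
(row=0, col=3): c = -0.1200 + -0.0100i → escape time 5
(row=1, col=0): c = -1.4700 + -0.4350i → escape time 4
(row=1, col=1): c = -1.0200 + -0.4350i → escape time 5
(row=1, col=2): c = -0.5700 + -0.4350i → escape time 5
(row=1, col=3): c = -0.1200 + -0.4350i → escape time 5
(row=2, col=0): c = -1.4700 + -0.8600i → escape time 3
(row=2, col=1): c = -1.0200 + -0.8600i → escape time 3
(row=2, col=2): c = -0.5700 + -0.8600i → escape time 4
(row=2, col=3): c = -0.1200 + -0.8600i → escape time 5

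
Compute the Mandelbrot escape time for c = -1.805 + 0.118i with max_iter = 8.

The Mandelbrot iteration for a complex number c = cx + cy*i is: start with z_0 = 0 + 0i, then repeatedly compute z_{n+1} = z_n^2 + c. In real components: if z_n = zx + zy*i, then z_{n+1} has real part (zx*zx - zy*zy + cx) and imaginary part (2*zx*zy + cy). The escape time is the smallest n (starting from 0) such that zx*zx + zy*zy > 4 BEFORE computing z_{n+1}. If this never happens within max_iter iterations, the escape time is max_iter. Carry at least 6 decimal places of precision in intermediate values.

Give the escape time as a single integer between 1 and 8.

Answer: 4

Derivation:
z_0 = 0 + 0i, c = -1.8050 + 0.1180i
Iter 1: z = -1.8050 + 0.1180i, |z|^2 = 3.2719
Iter 2: z = 1.4391 + -0.3080i, |z|^2 = 2.1659
Iter 3: z = 0.1712 + -0.7684i, |z|^2 = 0.6198
Iter 4: z = -2.3662 + -0.1450i, |z|^2 = 5.6199
Escaped at iteration 4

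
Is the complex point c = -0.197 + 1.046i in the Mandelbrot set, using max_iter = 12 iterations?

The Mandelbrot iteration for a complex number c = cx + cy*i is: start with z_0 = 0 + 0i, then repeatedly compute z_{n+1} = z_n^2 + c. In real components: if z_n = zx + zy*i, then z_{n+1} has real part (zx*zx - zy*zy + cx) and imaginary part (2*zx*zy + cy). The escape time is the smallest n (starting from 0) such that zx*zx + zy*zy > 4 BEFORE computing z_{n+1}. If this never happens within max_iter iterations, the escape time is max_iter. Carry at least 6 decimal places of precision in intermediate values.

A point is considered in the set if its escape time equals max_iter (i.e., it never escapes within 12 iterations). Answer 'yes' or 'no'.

z_0 = 0 + 0i, c = -0.1970 + 1.0460i
Iter 1: z = -0.1970 + 1.0460i, |z|^2 = 1.1329
Iter 2: z = -1.2523 + 0.6339i, |z|^2 = 1.9701
Iter 3: z = 0.9695 + -0.5416i, |z|^2 = 1.2332
Iter 4: z = 0.4495 + -0.0042i, |z|^2 = 0.2021
Iter 5: z = 0.0051 + 1.0423i, |z|^2 = 1.0863
Iter 6: z = -1.2833 + 1.0566i, |z|^2 = 2.7631
Iter 7: z = 0.3335 + -1.6657i, |z|^2 = 2.8858
Iter 8: z = -2.8603 + -0.0650i, |z|^2 = 8.1857
Escaped at iteration 8

Answer: no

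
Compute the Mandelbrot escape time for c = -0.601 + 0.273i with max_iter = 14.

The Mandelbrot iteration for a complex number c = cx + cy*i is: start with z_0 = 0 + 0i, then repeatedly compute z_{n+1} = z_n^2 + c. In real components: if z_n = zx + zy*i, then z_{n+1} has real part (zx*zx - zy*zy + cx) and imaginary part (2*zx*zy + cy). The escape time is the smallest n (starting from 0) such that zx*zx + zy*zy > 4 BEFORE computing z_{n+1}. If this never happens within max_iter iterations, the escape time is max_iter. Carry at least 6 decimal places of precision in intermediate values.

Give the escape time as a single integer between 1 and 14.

z_0 = 0 + 0i, c = -0.6010 + 0.2730i
Iter 1: z = -0.6010 + 0.2730i, |z|^2 = 0.4357
Iter 2: z = -0.3143 + -0.0551i, |z|^2 = 0.1018
Iter 3: z = -0.5052 + 0.3077i, |z|^2 = 0.3499
Iter 4: z = -0.4404 + -0.0379i, |z|^2 = 0.1954
Iter 5: z = -0.4085 + 0.3064i, |z|^2 = 0.2607
Iter 6: z = -0.5280 + 0.0227i, |z|^2 = 0.2793
Iter 7: z = -0.3227 + 0.2490i, |z|^2 = 0.1662
Iter 8: z = -0.5589 + 0.1123i, |z|^2 = 0.3249
Iter 9: z = -0.3013 + 0.1475i, |z|^2 = 0.1125
Iter 10: z = -0.5320 + 0.1841i, |z|^2 = 0.3169
Iter 11: z = -0.3519 + 0.0771i, |z|^2 = 0.1298
Iter 12: z = -0.4831 + 0.2187i, |z|^2 = 0.2813
Iter 13: z = -0.4154 + 0.0616i, |z|^2 = 0.1764

Answer: 14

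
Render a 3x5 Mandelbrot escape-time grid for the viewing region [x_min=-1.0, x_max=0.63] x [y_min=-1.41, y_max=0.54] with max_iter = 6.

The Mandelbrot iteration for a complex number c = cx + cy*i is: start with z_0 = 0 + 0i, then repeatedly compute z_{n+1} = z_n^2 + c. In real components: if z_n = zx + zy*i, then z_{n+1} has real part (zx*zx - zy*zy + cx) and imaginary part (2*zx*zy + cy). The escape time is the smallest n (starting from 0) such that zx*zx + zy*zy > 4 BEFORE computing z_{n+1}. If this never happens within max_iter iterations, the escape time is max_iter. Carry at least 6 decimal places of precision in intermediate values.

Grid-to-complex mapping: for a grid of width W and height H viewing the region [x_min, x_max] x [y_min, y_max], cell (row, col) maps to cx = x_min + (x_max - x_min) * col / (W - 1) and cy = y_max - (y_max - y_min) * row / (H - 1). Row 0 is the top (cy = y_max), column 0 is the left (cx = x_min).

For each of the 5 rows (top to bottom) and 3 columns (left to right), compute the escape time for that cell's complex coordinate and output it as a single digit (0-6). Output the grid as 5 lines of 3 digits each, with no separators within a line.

Answer: 563
664
663
362
222

Derivation:
(row=0, col=0): c = -1.0000 + 0.5400i → escape time 5
(row=0, col=1): c = -0.1850 + 0.5400i → escape time 6
(row=0, col=2): c = 0.6300 + 0.5400i → escape time 3
(row=1, col=0): c = -1.0000 + 0.0525i → escape time 6
(row=1, col=1): c = -0.1850 + 0.0525i → escape time 6
(row=1, col=2): c = 0.6300 + 0.0525i → escape time 4
(row=2, col=0): c = -1.0000 + -0.4350i → escape time 6
(row=2, col=1): c = -0.1850 + -0.4350i → escape time 6
(row=2, col=2): c = 0.6300 + -0.4350i → escape time 3
(row=3, col=0): c = -1.0000 + -0.9225i → escape time 3
(row=3, col=1): c = -0.1850 + -0.9225i → escape time 6
(row=3, col=2): c = 0.6300 + -0.9225i → escape time 2
(row=4, col=0): c = -1.0000 + -1.4100i → escape time 2
(row=4, col=1): c = -0.1850 + -1.4100i → escape time 2
(row=4, col=2): c = 0.6300 + -1.4100i → escape time 2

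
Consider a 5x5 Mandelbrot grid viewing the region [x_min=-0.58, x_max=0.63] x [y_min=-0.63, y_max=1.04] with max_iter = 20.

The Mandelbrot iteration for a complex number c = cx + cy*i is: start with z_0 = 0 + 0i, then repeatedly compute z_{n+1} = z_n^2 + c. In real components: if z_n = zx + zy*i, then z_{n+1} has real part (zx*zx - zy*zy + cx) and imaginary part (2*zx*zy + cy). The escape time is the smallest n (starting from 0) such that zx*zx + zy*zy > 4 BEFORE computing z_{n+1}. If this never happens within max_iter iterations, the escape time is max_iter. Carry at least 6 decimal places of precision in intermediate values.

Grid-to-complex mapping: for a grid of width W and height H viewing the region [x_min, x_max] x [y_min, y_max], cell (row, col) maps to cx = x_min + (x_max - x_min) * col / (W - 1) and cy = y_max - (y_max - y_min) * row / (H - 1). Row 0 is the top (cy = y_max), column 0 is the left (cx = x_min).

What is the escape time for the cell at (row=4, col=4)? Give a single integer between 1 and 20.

Answer: 3

Derivation:
z_0 = 0 + 0i, c = 0.6300 + -0.6300i
Iter 1: z = 0.6300 + -0.6300i, |z|^2 = 0.7938
Iter 2: z = 0.6300 + -1.4238i, |z|^2 = 2.4241
Iter 3: z = -1.0003 + -2.4240i, |z|^2 = 6.8763
Escaped at iteration 3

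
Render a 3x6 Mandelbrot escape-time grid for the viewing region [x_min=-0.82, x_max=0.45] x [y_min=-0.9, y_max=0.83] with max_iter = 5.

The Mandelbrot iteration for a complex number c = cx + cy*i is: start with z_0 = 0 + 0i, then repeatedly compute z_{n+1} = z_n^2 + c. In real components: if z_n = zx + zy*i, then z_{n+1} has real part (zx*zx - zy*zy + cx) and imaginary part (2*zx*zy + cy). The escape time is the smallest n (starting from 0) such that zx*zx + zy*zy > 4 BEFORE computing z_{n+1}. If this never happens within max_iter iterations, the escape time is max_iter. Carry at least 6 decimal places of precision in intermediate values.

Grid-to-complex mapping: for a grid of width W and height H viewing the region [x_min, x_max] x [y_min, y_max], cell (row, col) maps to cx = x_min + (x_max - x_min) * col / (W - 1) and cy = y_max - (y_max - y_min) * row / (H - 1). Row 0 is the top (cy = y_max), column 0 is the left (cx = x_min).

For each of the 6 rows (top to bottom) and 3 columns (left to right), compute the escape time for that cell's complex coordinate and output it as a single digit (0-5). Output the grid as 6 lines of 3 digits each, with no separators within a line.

Answer: 453
555
555
555
555
353

Derivation:
(row=0, col=0): c = -0.8200 + 0.8300i → escape time 4
(row=0, col=1): c = -0.1850 + 0.8300i → escape time 5
(row=0, col=2): c = 0.4500 + 0.8300i → escape time 3
(row=1, col=0): c = -0.8200 + 0.4840i → escape time 5
(row=1, col=1): c = -0.1850 + 0.4840i → escape time 5
(row=1, col=2): c = 0.4500 + 0.4840i → escape time 5
(row=2, col=0): c = -0.8200 + 0.1380i → escape time 5
(row=2, col=1): c = -0.1850 + 0.1380i → escape time 5
(row=2, col=2): c = 0.4500 + 0.1380i → escape time 5
(row=3, col=0): c = -0.8200 + -0.2080i → escape time 5
(row=3, col=1): c = -0.1850 + -0.2080i → escape time 5
(row=3, col=2): c = 0.4500 + -0.2080i → escape time 5
(row=4, col=0): c = -0.8200 + -0.5540i → escape time 5
(row=4, col=1): c = -0.1850 + -0.5540i → escape time 5
(row=4, col=2): c = 0.4500 + -0.5540i → escape time 5
(row=5, col=0): c = -0.8200 + -0.9000i → escape time 3
(row=5, col=1): c = -0.1850 + -0.9000i → escape time 5
(row=5, col=2): c = 0.4500 + -0.9000i → escape time 3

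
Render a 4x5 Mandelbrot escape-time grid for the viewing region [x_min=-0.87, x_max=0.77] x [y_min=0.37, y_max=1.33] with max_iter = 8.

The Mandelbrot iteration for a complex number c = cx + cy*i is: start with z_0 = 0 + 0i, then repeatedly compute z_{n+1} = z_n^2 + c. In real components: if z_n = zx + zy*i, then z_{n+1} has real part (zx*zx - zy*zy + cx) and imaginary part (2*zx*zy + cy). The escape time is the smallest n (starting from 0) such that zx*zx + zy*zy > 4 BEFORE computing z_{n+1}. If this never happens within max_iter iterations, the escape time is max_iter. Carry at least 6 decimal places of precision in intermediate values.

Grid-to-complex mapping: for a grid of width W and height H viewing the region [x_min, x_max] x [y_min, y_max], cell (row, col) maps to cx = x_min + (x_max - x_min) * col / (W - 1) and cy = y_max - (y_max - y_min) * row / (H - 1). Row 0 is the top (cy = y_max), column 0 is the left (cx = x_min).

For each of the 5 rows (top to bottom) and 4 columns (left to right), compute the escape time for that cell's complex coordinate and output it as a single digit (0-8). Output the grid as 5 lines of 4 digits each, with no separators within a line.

Answer: 2222
3432
4752
5883
7883

Derivation:
(row=0, col=0): c = -0.8700 + 1.3300i → escape time 2
(row=0, col=1): c = -0.3233 + 1.3300i → escape time 2
(row=0, col=2): c = 0.2233 + 1.3300i → escape time 2
(row=0, col=3): c = 0.7700 + 1.3300i → escape time 2
(row=1, col=0): c = -0.8700 + 1.0900i → escape time 3
(row=1, col=1): c = -0.3233 + 1.0900i → escape time 4
(row=1, col=2): c = 0.2233 + 1.0900i → escape time 3
(row=1, col=3): c = 0.7700 + 1.0900i → escape time 2
(row=2, col=0): c = -0.8700 + 0.8500i → escape time 4
(row=2, col=1): c = -0.3233 + 0.8500i → escape time 7
(row=2, col=2): c = 0.2233 + 0.8500i → escape time 5
(row=2, col=3): c = 0.7700 + 0.8500i → escape time 2
(row=3, col=0): c = -0.8700 + 0.6100i → escape time 5
(row=3, col=1): c = -0.3233 + 0.6100i → escape time 8
(row=3, col=2): c = 0.2233 + 0.6100i → escape time 8
(row=3, col=3): c = 0.7700 + 0.6100i → escape time 3
(row=4, col=0): c = -0.8700 + 0.3700i → escape time 7
(row=4, col=1): c = -0.3233 + 0.3700i → escape time 8
(row=4, col=2): c = 0.2233 + 0.3700i → escape time 8
(row=4, col=3): c = 0.7700 + 0.3700i → escape time 3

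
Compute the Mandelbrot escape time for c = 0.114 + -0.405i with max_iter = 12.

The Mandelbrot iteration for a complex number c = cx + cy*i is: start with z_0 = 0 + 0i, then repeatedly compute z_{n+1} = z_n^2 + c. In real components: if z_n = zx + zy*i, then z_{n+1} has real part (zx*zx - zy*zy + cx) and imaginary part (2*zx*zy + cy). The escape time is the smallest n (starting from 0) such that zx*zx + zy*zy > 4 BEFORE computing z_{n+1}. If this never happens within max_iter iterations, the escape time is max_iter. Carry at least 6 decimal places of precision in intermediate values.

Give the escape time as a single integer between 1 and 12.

Answer: 12

Derivation:
z_0 = 0 + 0i, c = 0.1140 + -0.4050i
Iter 1: z = 0.1140 + -0.4050i, |z|^2 = 0.1770
Iter 2: z = -0.0370 + -0.4973i, |z|^2 = 0.2487
Iter 3: z = -0.1320 + -0.3682i, |z|^2 = 0.1530
Iter 4: z = -0.0041 + -0.3078i, |z|^2 = 0.0948
Iter 5: z = 0.0193 + -0.4025i, |z|^2 = 0.1623
Iter 6: z = -0.0476 + -0.4205i, |z|^2 = 0.1791
Iter 7: z = -0.0606 + -0.3650i, |z|^2 = 0.1369
Iter 8: z = -0.0155 + -0.3608i, |z|^2 = 0.1304
Iter 9: z = -0.0159 + -0.3938i, |z|^2 = 0.1553
Iter 10: z = -0.0408 + -0.3925i, |z|^2 = 0.1557
Iter 11: z = -0.0384 + -0.3730i, |z|^2 = 0.1406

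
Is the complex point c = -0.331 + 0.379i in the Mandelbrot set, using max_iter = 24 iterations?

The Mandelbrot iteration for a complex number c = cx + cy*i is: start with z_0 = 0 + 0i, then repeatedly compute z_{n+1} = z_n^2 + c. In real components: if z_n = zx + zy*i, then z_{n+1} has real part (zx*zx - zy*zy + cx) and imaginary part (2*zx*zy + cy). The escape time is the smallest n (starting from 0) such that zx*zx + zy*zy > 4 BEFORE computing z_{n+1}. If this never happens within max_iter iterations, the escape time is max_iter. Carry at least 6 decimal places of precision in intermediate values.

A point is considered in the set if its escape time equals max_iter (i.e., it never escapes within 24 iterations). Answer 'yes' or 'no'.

Answer: yes

Derivation:
z_0 = 0 + 0i, c = -0.3310 + 0.3790i
Iter 1: z = -0.3310 + 0.3790i, |z|^2 = 0.2532
Iter 2: z = -0.3651 + 0.1281i, |z|^2 = 0.1497
Iter 3: z = -0.2141 + 0.2855i, |z|^2 = 0.1273
Iter 4: z = -0.3666 + 0.2567i, |z|^2 = 0.2003
Iter 5: z = -0.2625 + 0.1907i, |z|^2 = 0.1053
Iter 6: z = -0.2985 + 0.2789i, |z|^2 = 0.1669
Iter 7: z = -0.3197 + 0.2125i, |z|^2 = 0.1474
Iter 8: z = -0.2740 + 0.2431i, |z|^2 = 0.1342
Iter 9: z = -0.3150 + 0.2458i, |z|^2 = 0.1597
Iter 10: z = -0.2922 + 0.2241i, |z|^2 = 0.1356
Iter 11: z = -0.2959 + 0.2480i, |z|^2 = 0.1491
Iter 12: z = -0.3050 + 0.2322i, |z|^2 = 0.1469
Iter 13: z = -0.2919 + 0.2374i, |z|^2 = 0.1416
Iter 14: z = -0.3021 + 0.2404i, |z|^2 = 0.1491
Iter 15: z = -0.2975 + 0.2337i, |z|^2 = 0.1431
Iter 16: z = -0.2971 + 0.2399i, |z|^2 = 0.1458
Iter 17: z = -0.3003 + 0.2364i, |z|^2 = 0.1461
Iter 18: z = -0.2967 + 0.2370i, |z|^2 = 0.1442
Iter 19: z = -0.2991 + 0.2384i, |z|^2 = 0.1463
Iter 20: z = -0.2983 + 0.2364i, |z|^2 = 0.1449
Iter 21: z = -0.2979 + 0.2379i, |z|^2 = 0.1454
Iter 22: z = -0.2989 + 0.2372i, |z|^2 = 0.1456
Iter 23: z = -0.2980 + 0.2372i, |z|^2 = 0.1450
Did not escape in 24 iterations → in set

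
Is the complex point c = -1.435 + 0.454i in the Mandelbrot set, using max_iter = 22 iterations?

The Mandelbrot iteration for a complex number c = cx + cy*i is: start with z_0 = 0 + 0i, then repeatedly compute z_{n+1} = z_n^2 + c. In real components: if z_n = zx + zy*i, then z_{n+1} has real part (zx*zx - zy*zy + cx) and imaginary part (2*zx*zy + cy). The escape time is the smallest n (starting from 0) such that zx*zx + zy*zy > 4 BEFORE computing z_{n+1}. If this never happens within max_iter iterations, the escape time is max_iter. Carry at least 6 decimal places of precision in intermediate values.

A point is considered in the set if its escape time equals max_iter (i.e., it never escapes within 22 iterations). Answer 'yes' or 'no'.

z_0 = 0 + 0i, c = -1.4350 + 0.4540i
Iter 1: z = -1.4350 + 0.4540i, |z|^2 = 2.2653
Iter 2: z = 0.4181 + -0.8490i, |z|^2 = 0.8956
Iter 3: z = -1.9810 + -0.2559i, |z|^2 = 3.9897
Iter 4: z = 2.4237 + 1.4680i, |z|^2 = 8.0291
Escaped at iteration 4

Answer: no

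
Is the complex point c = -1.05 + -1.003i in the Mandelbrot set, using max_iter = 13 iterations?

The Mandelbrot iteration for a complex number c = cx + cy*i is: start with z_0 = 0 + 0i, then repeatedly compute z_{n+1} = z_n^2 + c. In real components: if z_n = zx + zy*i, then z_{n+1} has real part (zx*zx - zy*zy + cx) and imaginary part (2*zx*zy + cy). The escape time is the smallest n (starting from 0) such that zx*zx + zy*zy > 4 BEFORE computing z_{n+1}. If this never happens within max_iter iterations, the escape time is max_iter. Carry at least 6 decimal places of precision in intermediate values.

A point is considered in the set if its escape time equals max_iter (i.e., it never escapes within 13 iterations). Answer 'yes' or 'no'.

Answer: no

Derivation:
z_0 = 0 + 0i, c = -1.0500 + -1.0030i
Iter 1: z = -1.0500 + -1.0030i, |z|^2 = 2.1085
Iter 2: z = -0.9535 + 1.1033i, |z|^2 = 2.1265
Iter 3: z = -1.3581 + -3.1070i, |z|^2 = 11.4979
Escaped at iteration 3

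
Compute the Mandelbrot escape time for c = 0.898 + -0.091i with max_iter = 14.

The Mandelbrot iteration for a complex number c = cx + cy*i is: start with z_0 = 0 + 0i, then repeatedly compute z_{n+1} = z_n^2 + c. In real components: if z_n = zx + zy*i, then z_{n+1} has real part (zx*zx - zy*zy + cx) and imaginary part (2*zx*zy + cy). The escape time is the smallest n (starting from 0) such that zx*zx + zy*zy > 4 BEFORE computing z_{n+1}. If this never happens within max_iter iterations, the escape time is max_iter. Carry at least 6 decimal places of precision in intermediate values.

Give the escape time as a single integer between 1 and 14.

Answer: 3

Derivation:
z_0 = 0 + 0i, c = 0.8980 + -0.0910i
Iter 1: z = 0.8980 + -0.0910i, |z|^2 = 0.8147
Iter 2: z = 1.6961 + -0.2544i, |z|^2 = 2.9416
Iter 3: z = 3.7101 + -0.9541i, |z|^2 = 14.6751
Escaped at iteration 3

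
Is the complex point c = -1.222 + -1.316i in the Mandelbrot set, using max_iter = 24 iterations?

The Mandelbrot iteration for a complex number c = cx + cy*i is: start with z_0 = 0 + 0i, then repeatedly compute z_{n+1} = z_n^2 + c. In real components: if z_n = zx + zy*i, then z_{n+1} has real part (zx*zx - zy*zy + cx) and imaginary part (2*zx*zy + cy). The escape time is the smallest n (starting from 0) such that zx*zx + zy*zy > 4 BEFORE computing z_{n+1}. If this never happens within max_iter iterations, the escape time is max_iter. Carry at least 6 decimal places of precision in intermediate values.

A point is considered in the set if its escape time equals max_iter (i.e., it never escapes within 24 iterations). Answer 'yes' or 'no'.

Answer: no

Derivation:
z_0 = 0 + 0i, c = -1.2220 + -1.3160i
Iter 1: z = -1.2220 + -1.3160i, |z|^2 = 3.2251
Iter 2: z = -1.4606 + 1.9003i, |z|^2 = 5.7444
Escaped at iteration 2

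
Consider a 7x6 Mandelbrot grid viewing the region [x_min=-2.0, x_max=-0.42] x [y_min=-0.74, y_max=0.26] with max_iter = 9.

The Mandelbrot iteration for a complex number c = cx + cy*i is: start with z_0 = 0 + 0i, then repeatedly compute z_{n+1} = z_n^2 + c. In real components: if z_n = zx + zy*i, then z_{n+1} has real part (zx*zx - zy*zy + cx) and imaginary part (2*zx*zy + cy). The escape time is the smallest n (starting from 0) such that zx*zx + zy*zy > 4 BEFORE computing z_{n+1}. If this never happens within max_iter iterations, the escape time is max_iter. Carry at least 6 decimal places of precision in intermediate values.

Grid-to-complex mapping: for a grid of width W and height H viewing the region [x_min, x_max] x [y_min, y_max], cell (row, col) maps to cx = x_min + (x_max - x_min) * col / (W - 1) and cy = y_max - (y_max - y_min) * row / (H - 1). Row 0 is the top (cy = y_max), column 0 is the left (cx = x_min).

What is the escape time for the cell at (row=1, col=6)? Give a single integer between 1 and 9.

z_0 = 0 + 0i, c = -0.4200 + 0.0600i
Iter 1: z = -0.4200 + 0.0600i, |z|^2 = 0.1800
Iter 2: z = -0.2472 + 0.0096i, |z|^2 = 0.0612
Iter 3: z = -0.3590 + 0.0553i, |z|^2 = 0.1319
Iter 4: z = -0.2942 + 0.0203i, |z|^2 = 0.0870
Iter 5: z = -0.3339 + 0.0480i, |z|^2 = 0.1138
Iter 6: z = -0.3108 + 0.0279i, |z|^2 = 0.0974
Iter 7: z = -0.3242 + 0.0426i, |z|^2 = 0.1069
Iter 8: z = -0.3167 + 0.0324i, |z|^2 = 0.1014

Answer: 9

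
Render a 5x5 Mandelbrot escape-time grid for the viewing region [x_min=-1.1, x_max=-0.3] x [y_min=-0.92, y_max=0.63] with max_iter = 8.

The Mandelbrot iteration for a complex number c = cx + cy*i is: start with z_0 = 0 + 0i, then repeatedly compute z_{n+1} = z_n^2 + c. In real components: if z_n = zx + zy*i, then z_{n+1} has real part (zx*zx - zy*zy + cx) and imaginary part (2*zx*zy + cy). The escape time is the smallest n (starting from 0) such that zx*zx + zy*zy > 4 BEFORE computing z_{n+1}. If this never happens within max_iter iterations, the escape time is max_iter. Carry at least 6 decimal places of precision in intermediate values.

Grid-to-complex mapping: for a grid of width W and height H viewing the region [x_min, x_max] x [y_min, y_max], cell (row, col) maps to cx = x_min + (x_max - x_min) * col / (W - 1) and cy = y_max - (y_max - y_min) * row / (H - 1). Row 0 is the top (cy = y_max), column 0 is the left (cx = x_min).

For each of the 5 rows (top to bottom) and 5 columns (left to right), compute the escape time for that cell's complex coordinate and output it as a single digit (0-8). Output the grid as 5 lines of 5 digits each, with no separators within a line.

Answer: 45688
88888
88888
55788
33446

Derivation:
(row=0, col=0): c = -1.1000 + 0.6300i → escape time 4
(row=0, col=1): c = -0.9000 + 0.6300i → escape time 5
(row=0, col=2): c = -0.7000 + 0.6300i → escape time 6
(row=0, col=3): c = -0.5000 + 0.6300i → escape time 8
(row=0, col=4): c = -0.3000 + 0.6300i → escape time 8
(row=1, col=0): c = -1.1000 + 0.2425i → escape time 8
(row=1, col=1): c = -0.9000 + 0.2425i → escape time 8
(row=1, col=2): c = -0.7000 + 0.2425i → escape time 8
(row=1, col=3): c = -0.5000 + 0.2425i → escape time 8
(row=1, col=4): c = -0.3000 + 0.2425i → escape time 8
(row=2, col=0): c = -1.1000 + -0.1450i → escape time 8
(row=2, col=1): c = -0.9000 + -0.1450i → escape time 8
(row=2, col=2): c = -0.7000 + -0.1450i → escape time 8
(row=2, col=3): c = -0.5000 + -0.1450i → escape time 8
(row=2, col=4): c = -0.3000 + -0.1450i → escape time 8
(row=3, col=0): c = -1.1000 + -0.5325i → escape time 5
(row=3, col=1): c = -0.9000 + -0.5325i → escape time 5
(row=3, col=2): c = -0.7000 + -0.5325i → escape time 7
(row=3, col=3): c = -0.5000 + -0.5325i → escape time 8
(row=3, col=4): c = -0.3000 + -0.5325i → escape time 8
(row=4, col=0): c = -1.1000 + -0.9200i → escape time 3
(row=4, col=1): c = -0.9000 + -0.9200i → escape time 3
(row=4, col=2): c = -0.7000 + -0.9200i → escape time 4
(row=4, col=3): c = -0.5000 + -0.9200i → escape time 4
(row=4, col=4): c = -0.3000 + -0.9200i → escape time 6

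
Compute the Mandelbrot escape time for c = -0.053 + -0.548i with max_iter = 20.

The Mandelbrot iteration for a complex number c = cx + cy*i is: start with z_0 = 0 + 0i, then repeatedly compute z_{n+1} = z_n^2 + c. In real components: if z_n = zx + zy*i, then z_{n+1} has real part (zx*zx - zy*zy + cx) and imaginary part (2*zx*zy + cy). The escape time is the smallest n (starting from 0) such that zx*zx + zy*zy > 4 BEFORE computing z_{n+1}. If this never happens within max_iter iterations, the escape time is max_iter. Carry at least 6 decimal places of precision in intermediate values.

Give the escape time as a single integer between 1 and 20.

Answer: 20

Derivation:
z_0 = 0 + 0i, c = -0.0530 + -0.5480i
Iter 1: z = -0.0530 + -0.5480i, |z|^2 = 0.3031
Iter 2: z = -0.3505 + -0.4899i, |z|^2 = 0.3629
Iter 3: z = -0.1702 + -0.2046i, |z|^2 = 0.0708
Iter 4: z = -0.0659 + -0.4784i, |z|^2 = 0.2332
Iter 5: z = -0.2775 + -0.4850i, |z|^2 = 0.3122
Iter 6: z = -0.2112 + -0.2788i, |z|^2 = 0.1224
Iter 7: z = -0.0862 + -0.4302i, |z|^2 = 0.1925
Iter 8: z = -0.2307 + -0.4739i, |z|^2 = 0.2778
Iter 9: z = -0.2243 + -0.3294i, |z|^2 = 0.1588
Iter 10: z = -0.1112 + -0.4002i, |z|^2 = 0.1725
Iter 11: z = -0.2008 + -0.4590i, |z|^2 = 0.2510
Iter 12: z = -0.2234 + -0.3636i, |z|^2 = 0.1821
Iter 13: z = -0.1353 + -0.3855i, |z|^2 = 0.1670
Iter 14: z = -0.1833 + -0.4436i, |z|^2 = 0.2304
Iter 15: z = -0.2162 + -0.3853i, |z|^2 = 0.1952
Iter 16: z = -0.1547 + -0.3814i, |z|^2 = 0.1694
Iter 17: z = -0.1745 + -0.4300i, |z|^2 = 0.2153
Iter 18: z = -0.2074 + -0.3979i, |z|^2 = 0.2014
Iter 19: z = -0.1683 + -0.3829i, |z|^2 = 0.1750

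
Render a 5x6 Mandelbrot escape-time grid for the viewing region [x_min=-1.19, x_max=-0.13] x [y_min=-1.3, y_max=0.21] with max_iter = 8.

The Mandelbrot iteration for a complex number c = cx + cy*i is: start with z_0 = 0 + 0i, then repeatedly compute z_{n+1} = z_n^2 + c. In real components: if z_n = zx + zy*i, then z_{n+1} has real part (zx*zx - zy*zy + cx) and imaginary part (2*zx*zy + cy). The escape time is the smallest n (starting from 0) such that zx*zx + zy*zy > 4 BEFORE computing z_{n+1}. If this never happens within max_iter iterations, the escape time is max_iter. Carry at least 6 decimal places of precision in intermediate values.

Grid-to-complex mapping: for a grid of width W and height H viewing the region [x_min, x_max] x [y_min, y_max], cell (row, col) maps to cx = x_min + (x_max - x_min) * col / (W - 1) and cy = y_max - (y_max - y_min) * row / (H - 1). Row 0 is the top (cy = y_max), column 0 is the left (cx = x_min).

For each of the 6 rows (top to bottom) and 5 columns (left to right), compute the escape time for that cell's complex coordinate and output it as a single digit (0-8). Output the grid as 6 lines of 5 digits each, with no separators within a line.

Answer: 88888
88888
77888
34688
33448
22332

Derivation:
(row=0, col=0): c = -1.1900 + 0.2100i → escape time 8
(row=0, col=1): c = -0.9250 + 0.2100i → escape time 8
(row=0, col=2): c = -0.6600 + 0.2100i → escape time 8
(row=0, col=3): c = -0.3950 + 0.2100i → escape time 8
(row=0, col=4): c = -0.1300 + 0.2100i → escape time 8
(row=1, col=0): c = -1.1900 + -0.0920i → escape time 8
(row=1, col=1): c = -0.9250 + -0.0920i → escape time 8
(row=1, col=2): c = -0.6600 + -0.0920i → escape time 8
(row=1, col=3): c = -0.3950 + -0.0920i → escape time 8
(row=1, col=4): c = -0.1300 + -0.0920i → escape time 8
(row=2, col=0): c = -1.1900 + -0.3940i → escape time 7
(row=2, col=1): c = -0.9250 + -0.3940i → escape time 7
(row=2, col=2): c = -0.6600 + -0.3940i → escape time 8
(row=2, col=3): c = -0.3950 + -0.3940i → escape time 8
(row=2, col=4): c = -0.1300 + -0.3940i → escape time 8
(row=3, col=0): c = -1.1900 + -0.6960i → escape time 3
(row=3, col=1): c = -0.9250 + -0.6960i → escape time 4
(row=3, col=2): c = -0.6600 + -0.6960i → escape time 6
(row=3, col=3): c = -0.3950 + -0.6960i → escape time 8
(row=3, col=4): c = -0.1300 + -0.6960i → escape time 8
(row=4, col=0): c = -1.1900 + -0.9980i → escape time 3
(row=4, col=1): c = -0.9250 + -0.9980i → escape time 3
(row=4, col=2): c = -0.6600 + -0.9980i → escape time 4
(row=4, col=3): c = -0.3950 + -0.9980i → escape time 4
(row=4, col=4): c = -0.1300 + -0.9980i → escape time 8
(row=5, col=0): c = -1.1900 + -1.3000i → escape time 2
(row=5, col=1): c = -0.9250 + -1.3000i → escape time 2
(row=5, col=2): c = -0.6600 + -1.3000i → escape time 3
(row=5, col=3): c = -0.3950 + -1.3000i → escape time 3
(row=5, col=4): c = -0.1300 + -1.3000i → escape time 2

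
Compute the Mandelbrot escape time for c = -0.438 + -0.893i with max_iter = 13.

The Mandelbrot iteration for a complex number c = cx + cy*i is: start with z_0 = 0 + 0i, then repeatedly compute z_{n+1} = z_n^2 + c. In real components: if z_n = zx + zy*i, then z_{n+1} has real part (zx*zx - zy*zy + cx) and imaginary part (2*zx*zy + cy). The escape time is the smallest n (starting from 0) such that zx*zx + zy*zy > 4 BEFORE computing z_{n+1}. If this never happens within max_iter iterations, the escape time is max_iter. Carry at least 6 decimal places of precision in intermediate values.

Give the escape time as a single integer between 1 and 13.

Answer: 5

Derivation:
z_0 = 0 + 0i, c = -0.4380 + -0.8930i
Iter 1: z = -0.4380 + -0.8930i, |z|^2 = 0.9893
Iter 2: z = -1.0436 + -0.1107i, |z|^2 = 1.1014
Iter 3: z = 0.6388 + -0.6619i, |z|^2 = 0.8462
Iter 4: z = -0.4680 + -1.7387i, |z|^2 = 3.2420
Iter 5: z = -3.2420 + 0.7342i, |z|^2 = 11.0499
Escaped at iteration 5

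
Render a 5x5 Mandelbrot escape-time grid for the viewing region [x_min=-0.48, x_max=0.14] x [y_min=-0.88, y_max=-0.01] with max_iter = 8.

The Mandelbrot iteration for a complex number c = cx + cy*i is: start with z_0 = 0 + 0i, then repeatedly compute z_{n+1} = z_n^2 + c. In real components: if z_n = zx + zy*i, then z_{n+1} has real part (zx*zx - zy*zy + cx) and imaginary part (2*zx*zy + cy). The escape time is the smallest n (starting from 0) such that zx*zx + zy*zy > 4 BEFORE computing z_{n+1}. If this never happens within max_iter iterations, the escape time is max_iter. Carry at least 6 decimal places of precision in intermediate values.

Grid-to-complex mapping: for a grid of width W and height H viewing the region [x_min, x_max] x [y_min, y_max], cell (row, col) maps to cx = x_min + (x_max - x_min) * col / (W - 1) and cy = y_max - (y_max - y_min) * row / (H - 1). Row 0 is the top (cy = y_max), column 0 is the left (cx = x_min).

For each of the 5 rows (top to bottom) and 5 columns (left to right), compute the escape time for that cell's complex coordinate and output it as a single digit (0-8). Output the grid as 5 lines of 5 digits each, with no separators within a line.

(row=0, col=0): c = -0.4800 + -0.0100i → escape time 8
(row=0, col=1): c = -0.3250 + -0.0100i → escape time 8
(row=0, col=2): c = -0.1700 + -0.0100i → escape time 8
(row=0, col=3): c = -0.0150 + -0.0100i → escape time 8
(row=0, col=4): c = 0.1400 + -0.0100i → escape time 8
(row=1, col=0): c = -0.4800 + -0.2275i → escape time 8
(row=1, col=1): c = -0.3250 + -0.2275i → escape time 8
(row=1, col=2): c = -0.1700 + -0.2275i → escape time 8
(row=1, col=3): c = -0.0150 + -0.2275i → escape time 8
(row=1, col=4): c = 0.1400 + -0.2275i → escape time 8
(row=2, col=0): c = -0.4800 + -0.4450i → escape time 8
(row=2, col=1): c = -0.3250 + -0.4450i → escape time 8
(row=2, col=2): c = -0.1700 + -0.4450i → escape time 8
(row=2, col=3): c = -0.0150 + -0.4450i → escape time 8
(row=2, col=4): c = 0.1400 + -0.4450i → escape time 8
(row=3, col=0): c = -0.4800 + -0.6625i → escape time 8
(row=3, col=1): c = -0.3250 + -0.6625i → escape time 8
(row=3, col=2): c = -0.1700 + -0.6625i → escape time 8
(row=3, col=3): c = -0.0150 + -0.6625i → escape time 8
(row=3, col=4): c = 0.1400 + -0.6625i → escape time 8
(row=4, col=0): c = -0.4800 + -0.8800i → escape time 5
(row=4, col=1): c = -0.3250 + -0.8800i → escape time 6
(row=4, col=2): c = -0.1700 + -0.8800i → escape time 8
(row=4, col=3): c = -0.0150 + -0.8800i → escape time 8
(row=4, col=4): c = 0.1400 + -0.8800i → escape time 5

Answer: 88888
88888
88888
88888
56885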